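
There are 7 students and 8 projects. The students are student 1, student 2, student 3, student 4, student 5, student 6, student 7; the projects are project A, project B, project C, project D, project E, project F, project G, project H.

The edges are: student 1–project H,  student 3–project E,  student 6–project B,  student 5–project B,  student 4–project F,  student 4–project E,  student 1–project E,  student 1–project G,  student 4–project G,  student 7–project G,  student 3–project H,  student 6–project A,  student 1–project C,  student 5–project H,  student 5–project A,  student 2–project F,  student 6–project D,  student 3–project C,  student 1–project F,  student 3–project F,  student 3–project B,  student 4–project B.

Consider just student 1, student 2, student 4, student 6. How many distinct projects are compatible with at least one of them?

8

The union of neighbours of {student 1, student 2, student 4, student 6} is {project A, project B, project C, project D, project E, project F, project G, project H}, which has 8 elements.
Since |N(S)| = 8 ≥ |S| = 4, Hall's condition holds for this subset.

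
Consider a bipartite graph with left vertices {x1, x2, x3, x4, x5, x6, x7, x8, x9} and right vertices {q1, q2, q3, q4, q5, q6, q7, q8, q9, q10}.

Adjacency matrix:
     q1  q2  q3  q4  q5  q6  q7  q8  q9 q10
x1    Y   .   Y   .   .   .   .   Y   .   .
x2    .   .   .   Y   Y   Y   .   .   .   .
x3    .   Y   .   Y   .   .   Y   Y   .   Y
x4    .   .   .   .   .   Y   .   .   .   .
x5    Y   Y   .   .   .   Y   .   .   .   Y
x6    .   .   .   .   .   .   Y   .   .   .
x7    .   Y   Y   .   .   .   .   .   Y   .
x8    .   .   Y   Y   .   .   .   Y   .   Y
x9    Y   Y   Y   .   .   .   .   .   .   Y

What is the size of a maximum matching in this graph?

One maximum matching: x1-q3, x2-q5, x3-q4, x4-q6, x5-q10, x6-q7, x7-q9, x8-q8, x9-q2.
All 9 left vertices are matched, so no larger matching exists.

9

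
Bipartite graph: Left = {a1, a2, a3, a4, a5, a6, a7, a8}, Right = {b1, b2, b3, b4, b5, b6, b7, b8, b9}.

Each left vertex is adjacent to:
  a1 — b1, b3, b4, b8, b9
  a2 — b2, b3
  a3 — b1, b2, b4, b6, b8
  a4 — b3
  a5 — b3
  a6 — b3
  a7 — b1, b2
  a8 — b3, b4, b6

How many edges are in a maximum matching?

A valid assignment of size 6: a1→b8, a2→b2, a3→b4, a4→b3, a7→b1, a8→b6.
The set {a4, a5, a6} has only 1 neighbour ({b3}), so by Hall's theorem at most 6 of the 8 left vertices can be matched.

6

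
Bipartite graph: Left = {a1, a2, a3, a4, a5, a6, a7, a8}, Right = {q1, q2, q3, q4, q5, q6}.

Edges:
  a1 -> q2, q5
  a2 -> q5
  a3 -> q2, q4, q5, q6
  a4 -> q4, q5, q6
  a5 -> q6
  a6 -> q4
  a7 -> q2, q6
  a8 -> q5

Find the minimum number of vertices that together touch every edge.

4

{q2, q4, q5, q6} is a vertex cover of size 4: every edge has an endpoint in this set.
No smaller cover exists because a1–q2, a2–q5, a3–q4, a4–q6 is a matching of size 4, and a cover must include an endpoint of each of these disjoint edges (König's theorem).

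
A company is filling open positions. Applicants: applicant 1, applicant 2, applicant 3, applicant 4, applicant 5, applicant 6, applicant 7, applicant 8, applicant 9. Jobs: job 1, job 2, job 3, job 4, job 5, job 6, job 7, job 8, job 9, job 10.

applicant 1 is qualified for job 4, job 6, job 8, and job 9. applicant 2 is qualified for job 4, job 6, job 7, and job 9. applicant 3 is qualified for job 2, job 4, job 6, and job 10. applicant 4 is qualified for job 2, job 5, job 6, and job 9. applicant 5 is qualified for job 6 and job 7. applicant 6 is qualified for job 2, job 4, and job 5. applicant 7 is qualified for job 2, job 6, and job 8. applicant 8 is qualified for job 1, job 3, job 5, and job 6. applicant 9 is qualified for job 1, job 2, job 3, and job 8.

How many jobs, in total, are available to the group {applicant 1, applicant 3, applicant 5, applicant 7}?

The union of neighbours of {applicant 1, applicant 3, applicant 5, applicant 7} is {job 2, job 4, job 6, job 7, job 8, job 9, job 10}, which has 7 elements.
Since |N(S)| = 7 ≥ |S| = 4, Hall's condition holds for this subset.

7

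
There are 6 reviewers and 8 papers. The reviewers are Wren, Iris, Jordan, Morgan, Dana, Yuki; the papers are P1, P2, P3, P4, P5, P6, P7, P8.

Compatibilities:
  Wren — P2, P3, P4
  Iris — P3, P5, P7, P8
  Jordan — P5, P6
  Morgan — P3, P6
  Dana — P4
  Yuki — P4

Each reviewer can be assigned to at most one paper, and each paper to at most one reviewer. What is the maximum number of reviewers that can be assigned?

For example, pair Wren–P3, Iris–P7, Jordan–P5, Morgan–P6, Dana–P4.
The set {Dana, Yuki} has only 1 neighbour ({P4}), so by Hall's theorem at most 5 of the 6 reviewers can be matched.

5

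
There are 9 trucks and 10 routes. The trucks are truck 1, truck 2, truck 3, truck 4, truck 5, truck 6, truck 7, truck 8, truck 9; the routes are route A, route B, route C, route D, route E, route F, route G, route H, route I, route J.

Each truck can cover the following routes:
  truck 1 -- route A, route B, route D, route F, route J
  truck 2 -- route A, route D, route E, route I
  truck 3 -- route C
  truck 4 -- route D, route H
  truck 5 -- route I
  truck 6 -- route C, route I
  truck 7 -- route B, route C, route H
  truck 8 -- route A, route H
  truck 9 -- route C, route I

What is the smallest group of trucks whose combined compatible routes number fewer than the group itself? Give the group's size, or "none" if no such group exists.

Take S = {truck 3, truck 5, truck 6}. Its neighbourhood is {route C, route I}, so |N(S)| = 2 < |S| = 3.
Every subset of size less than 3 has at least as many neighbours as members, so 3 is the minimum.

3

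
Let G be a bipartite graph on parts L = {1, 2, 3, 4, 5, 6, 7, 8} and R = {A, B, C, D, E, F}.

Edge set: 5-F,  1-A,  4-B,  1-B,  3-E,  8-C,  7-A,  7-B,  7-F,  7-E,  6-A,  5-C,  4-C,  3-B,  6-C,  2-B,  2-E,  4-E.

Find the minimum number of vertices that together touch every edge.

{A, B, C, E, F} is a vertex cover of size 5: every edge has an endpoint in this set.
No smaller cover exists because 1–A, 2–E, 3–B, 4–C, 5–F is a matching of size 5, and a cover must include an endpoint of each of these disjoint edges (König's theorem).

5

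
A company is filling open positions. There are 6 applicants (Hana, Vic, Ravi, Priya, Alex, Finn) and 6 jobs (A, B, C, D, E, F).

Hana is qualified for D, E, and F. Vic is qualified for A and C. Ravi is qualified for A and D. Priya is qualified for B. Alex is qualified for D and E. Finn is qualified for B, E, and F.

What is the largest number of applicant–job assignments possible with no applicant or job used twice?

6

One maximum matching: Hana–F, Vic–C, Ravi–A, Priya–B, Alex–D, Finn–E.
This saturates every applicant, so 6 is the maximum.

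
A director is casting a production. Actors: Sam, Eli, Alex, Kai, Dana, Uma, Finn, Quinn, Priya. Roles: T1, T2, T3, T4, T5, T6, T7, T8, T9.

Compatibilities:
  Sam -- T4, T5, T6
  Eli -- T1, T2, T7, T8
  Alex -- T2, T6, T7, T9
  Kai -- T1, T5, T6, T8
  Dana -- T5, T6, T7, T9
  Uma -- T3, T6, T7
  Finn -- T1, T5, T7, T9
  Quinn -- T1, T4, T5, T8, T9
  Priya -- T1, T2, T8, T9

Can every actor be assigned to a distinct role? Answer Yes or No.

Yes

A valid assignment of size 9: Sam-T6, Eli-T1, Alex-T2, Kai-T8, Dana-T5, Uma-T3, Finn-T7, Quinn-T4, Priya-T9.
Every actor is matched, so this is a perfect matching.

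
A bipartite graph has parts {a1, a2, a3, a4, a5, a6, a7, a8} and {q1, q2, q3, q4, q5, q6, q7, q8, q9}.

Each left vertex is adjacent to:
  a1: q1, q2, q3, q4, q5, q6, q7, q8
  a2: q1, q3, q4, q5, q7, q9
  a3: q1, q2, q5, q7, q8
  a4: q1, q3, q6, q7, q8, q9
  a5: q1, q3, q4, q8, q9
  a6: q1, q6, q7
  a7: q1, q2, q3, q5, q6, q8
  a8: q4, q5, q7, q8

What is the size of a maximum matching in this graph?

8

One maximum matching: a1-q3, a2-q5, a3-q7, a4-q9, a5-q4, a6-q6, a7-q1, a8-q8.
All 8 left vertices are matched, so no larger matching exists.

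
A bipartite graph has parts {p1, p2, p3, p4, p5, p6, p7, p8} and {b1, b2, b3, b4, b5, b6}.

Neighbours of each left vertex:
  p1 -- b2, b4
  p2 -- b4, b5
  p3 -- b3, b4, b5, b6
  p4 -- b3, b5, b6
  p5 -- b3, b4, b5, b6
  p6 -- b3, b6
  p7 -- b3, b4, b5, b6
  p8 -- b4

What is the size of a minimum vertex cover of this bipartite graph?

{p1, b3, b4, b5, b6} is a vertex cover of size 5: every edge has an endpoint in this set.
No smaller cover exists because p1–b2, p2–b5, p3–b4, p4–b6, p5–b3 is a matching of size 5, and a cover must include an endpoint of each of these disjoint edges (König's theorem).

5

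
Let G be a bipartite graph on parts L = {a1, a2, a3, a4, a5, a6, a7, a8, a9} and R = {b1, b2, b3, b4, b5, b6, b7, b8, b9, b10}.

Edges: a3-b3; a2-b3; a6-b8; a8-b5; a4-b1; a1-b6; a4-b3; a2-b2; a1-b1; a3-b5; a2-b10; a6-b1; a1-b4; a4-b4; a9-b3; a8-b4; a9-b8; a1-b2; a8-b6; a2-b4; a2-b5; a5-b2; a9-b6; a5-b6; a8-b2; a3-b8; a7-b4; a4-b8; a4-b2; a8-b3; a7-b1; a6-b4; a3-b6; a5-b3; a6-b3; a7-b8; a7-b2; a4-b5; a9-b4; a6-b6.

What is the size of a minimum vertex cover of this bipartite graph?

The 8 edges a1–b4, a2–b10, a3–b3, a4–b2, a5–b6, a6–b1, a7–b8, a8–b5 form a matching, so any vertex cover needs at least 8 vertices (one per matched edge).
Conversely {a2, b1, b2, b3, b4, b5, b6, b8} meets every edge and has exactly 8 vertices, so 8 is optimal.

8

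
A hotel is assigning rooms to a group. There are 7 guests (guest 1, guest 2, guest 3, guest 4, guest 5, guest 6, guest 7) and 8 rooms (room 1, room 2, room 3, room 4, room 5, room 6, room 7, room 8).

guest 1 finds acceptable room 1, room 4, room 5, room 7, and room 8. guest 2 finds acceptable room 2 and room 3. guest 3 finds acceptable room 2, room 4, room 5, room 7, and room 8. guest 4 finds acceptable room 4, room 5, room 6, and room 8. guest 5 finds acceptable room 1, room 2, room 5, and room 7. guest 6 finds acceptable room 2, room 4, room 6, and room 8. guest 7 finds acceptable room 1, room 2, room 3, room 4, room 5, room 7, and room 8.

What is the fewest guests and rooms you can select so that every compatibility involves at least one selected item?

The 7 edges guest 1–room 7, guest 2–room 3, guest 3–room 5, guest 4–room 6, guest 5–room 1, guest 6–room 4, guest 7–room 8 form a matching, so any vertex cover needs at least 7 vertices (one per matched edge).
Conversely {guest 1, guest 2, guest 3, guest 4, guest 5, guest 6, guest 7} meets every edge and has exactly 7 vertices, so 7 is optimal.

7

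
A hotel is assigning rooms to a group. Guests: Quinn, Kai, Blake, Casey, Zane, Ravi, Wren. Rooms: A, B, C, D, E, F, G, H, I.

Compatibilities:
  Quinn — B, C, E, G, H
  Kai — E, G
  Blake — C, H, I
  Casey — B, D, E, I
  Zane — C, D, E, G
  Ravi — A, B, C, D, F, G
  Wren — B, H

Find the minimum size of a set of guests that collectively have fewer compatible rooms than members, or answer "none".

none

A matching saturating every guest exists, for instance Quinn→G, Kai→E, Blake→H, Casey→D, Zane→C, Ravi→A, Wren→B.
By Hall's marriage theorem, this means |N(S)| ≥ |S| for every subset S, so no violating subset exists.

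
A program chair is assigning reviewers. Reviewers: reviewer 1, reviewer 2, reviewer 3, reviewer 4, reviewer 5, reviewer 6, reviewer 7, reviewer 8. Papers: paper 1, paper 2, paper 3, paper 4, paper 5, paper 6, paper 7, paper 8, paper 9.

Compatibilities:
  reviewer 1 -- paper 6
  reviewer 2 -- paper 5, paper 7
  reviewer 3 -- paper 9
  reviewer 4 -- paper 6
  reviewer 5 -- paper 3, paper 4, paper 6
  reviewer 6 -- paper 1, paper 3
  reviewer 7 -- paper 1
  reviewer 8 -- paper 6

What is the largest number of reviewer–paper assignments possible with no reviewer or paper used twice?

A valid assignment of size 6: reviewer 1–paper 6, reviewer 2–paper 7, reviewer 3–paper 9, reviewer 5–paper 4, reviewer 6–paper 3, reviewer 7–paper 1.
The set {reviewer 1, reviewer 4, reviewer 8} has only 1 neighbour ({paper 6}), so by Hall's theorem at most 6 of the 8 reviewers can be matched.

6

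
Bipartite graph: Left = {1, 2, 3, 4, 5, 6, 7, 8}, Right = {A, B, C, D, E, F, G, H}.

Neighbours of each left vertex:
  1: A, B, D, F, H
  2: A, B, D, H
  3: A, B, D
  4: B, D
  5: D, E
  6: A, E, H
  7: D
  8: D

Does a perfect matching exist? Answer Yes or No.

No

The set {2, 3, 4, 5, 6, 7, 8} has only 5 neighbours ({A, B, D, E, H}), so by Hall's theorem at most 6 of the 8 left vertices can be matched.
Hence no matching covers every left vertex.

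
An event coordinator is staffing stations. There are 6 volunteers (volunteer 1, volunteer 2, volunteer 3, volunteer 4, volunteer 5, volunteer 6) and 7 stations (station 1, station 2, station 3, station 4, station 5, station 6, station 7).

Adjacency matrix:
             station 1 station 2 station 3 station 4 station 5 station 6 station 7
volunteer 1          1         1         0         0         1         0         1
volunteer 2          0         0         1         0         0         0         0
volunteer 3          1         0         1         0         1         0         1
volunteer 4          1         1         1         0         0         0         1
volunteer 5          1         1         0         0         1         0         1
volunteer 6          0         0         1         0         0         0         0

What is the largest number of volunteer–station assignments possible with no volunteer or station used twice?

5

A valid assignment of size 5: volunteer 1-station 7, volunteer 2-station 3, volunteer 3-station 5, volunteer 4-station 1, volunteer 5-station 2.
The set {volunteer 2, volunteer 6} has only 1 neighbour ({station 3}), so by Hall's theorem at most 5 of the 6 volunteers can be matched.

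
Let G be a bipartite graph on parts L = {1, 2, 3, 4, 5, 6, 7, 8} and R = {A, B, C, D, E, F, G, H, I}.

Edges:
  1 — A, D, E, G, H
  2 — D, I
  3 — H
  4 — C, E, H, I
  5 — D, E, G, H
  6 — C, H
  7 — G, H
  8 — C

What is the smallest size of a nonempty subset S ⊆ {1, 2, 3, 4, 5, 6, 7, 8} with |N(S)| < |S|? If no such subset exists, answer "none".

Take S = {3, 6, 8}. Its neighbourhood is {C, H}, so |N(S)| = 2 < |S| = 3.
Every subset of size less than 3 has at least as many neighbours as members, so 3 is the minimum.

3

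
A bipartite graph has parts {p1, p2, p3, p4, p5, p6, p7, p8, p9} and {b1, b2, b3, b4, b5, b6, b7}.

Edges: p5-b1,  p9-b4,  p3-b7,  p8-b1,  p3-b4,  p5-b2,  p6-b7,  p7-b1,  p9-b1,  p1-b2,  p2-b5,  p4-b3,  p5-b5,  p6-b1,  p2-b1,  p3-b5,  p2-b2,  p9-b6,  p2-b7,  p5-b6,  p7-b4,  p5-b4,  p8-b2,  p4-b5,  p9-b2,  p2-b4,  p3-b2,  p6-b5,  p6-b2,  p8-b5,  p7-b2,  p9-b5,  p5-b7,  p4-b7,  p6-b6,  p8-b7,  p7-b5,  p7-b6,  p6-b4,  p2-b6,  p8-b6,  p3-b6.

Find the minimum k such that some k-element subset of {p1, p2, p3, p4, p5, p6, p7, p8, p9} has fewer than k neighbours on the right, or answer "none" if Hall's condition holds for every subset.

7

Take S = {p1, p2, p3, p5, p6, p7, p8}. Its neighbourhood is {b1, b2, b4, b5, b6, b7}, so |N(S)| = 6 < |S| = 7.
Every subset of size less than 7 has at least as many neighbours as members, so 7 is the minimum.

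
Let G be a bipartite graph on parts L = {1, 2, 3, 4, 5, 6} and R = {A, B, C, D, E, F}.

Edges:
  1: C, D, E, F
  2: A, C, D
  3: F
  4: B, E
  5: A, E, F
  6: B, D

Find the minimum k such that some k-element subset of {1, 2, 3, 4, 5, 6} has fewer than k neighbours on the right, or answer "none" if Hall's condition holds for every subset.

A matching saturating every left vertex exists, for instance 1→C, 2→D, 3→F, 4→E, 5→A, 6→B.
By Hall's marriage theorem, this means |N(S)| ≥ |S| for every subset S, so no violating subset exists.

none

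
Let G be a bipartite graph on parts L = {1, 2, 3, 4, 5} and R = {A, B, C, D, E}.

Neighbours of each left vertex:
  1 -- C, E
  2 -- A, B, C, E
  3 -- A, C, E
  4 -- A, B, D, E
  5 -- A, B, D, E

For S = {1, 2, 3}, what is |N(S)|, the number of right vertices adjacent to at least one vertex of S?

The union of neighbours of {1, 2, 3} is {A, B, C, E}, which has 4 elements.
Since |N(S)| = 4 ≥ |S| = 3, Hall's condition holds for this subset.

4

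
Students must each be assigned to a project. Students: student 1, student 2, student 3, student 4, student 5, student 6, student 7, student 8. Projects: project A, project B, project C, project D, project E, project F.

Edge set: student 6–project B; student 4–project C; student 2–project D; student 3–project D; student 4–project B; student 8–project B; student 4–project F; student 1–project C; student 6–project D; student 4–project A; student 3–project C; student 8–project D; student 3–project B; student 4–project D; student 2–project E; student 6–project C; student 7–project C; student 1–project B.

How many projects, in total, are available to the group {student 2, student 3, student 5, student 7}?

The union of neighbours of {student 2, student 3, student 5, student 7} is {project B, project C, project D, project E}, which has 4 elements.
Since |N(S)| = 4 ≥ |S| = 4, Hall's condition holds for this subset.

4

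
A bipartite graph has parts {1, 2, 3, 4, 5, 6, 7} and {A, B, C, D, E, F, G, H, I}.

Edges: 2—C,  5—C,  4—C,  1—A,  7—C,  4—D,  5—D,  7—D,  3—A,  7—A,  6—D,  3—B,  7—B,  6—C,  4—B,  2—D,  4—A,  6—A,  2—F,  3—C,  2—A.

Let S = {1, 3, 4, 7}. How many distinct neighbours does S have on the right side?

4

The union of neighbours of {1, 3, 4, 7} is {A, B, C, D}, which has 4 elements.
Since |N(S)| = 4 ≥ |S| = 4, Hall's condition holds for this subset.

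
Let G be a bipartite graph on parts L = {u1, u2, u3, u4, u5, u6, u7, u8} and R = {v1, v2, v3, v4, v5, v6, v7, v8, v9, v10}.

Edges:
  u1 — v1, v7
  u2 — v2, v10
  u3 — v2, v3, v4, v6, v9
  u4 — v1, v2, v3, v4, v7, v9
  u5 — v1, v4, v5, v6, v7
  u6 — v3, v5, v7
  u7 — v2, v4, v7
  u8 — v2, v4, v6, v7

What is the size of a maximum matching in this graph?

8

One maximum matching: u1→v1, u2→v10, u3→v6, u4→v3, u5→v4, u6→v5, u7→v7, u8→v2.
This saturates every left vertex, so 8 is the maximum.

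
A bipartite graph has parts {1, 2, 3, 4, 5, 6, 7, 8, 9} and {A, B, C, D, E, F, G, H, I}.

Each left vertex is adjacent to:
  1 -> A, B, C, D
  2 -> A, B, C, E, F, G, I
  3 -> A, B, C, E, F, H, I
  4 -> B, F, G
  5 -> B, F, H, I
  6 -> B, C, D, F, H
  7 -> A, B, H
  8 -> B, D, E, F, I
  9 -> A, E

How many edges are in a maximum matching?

9

For example, pair 1–D, 2–G, 3–C, 4–F, 5–I, 6–H, 7–A, 8–B, 9–E.
All 9 left vertices are matched, so no larger matching exists.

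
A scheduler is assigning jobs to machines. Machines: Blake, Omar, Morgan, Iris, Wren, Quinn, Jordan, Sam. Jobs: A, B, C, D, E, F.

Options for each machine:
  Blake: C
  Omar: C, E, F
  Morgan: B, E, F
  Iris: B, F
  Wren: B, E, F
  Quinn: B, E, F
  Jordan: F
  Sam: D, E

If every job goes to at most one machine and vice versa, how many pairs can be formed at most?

A valid assignment of size 5: Blake-C, Omar-F, Morgan-E, Iris-B, Sam-D.
The set {Blake, Omar, Morgan, Iris, Wren, Quinn, Jordan} has only 4 neighbours ({B, C, E, F}), so by Hall's theorem at most 5 of the 8 machines can be matched.

5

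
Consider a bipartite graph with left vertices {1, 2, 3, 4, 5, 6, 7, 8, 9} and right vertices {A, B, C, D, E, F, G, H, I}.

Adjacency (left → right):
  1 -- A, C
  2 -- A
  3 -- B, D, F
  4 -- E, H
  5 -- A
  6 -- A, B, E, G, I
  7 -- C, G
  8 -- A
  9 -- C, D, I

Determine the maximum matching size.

For example, pair 1-C, 2-A, 3-B, 4-H, 6-E, 7-G, 9-D.
The set {2, 5, 8} has only 1 neighbour ({A}), so by Hall's theorem at most 7 of the 9 left vertices can be matched.

7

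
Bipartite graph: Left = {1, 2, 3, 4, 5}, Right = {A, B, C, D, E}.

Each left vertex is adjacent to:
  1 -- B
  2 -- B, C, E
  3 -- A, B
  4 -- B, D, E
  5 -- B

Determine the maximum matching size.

A valid assignment of size 4: 1-B, 2-C, 3-A, 4-E.
The set {1, 5} has only 1 neighbour ({B}), so by Hall's theorem at most 4 of the 5 left vertices can be matched.

4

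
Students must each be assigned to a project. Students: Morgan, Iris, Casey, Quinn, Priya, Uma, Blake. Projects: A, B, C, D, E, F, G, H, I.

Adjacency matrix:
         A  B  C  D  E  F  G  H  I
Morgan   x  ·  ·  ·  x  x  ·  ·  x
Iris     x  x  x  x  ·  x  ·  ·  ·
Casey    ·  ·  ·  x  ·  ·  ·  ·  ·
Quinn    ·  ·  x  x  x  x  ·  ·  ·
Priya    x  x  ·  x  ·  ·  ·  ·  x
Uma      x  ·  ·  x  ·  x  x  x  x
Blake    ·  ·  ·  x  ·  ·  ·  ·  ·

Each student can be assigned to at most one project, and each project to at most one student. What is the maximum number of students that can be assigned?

One maximum matching: Morgan–E, Iris–A, Casey–D, Quinn–C, Priya–I, Uma–G.
The set {Casey, Blake} has only 1 neighbour ({D}), so by Hall's theorem at most 6 of the 7 students can be matched.

6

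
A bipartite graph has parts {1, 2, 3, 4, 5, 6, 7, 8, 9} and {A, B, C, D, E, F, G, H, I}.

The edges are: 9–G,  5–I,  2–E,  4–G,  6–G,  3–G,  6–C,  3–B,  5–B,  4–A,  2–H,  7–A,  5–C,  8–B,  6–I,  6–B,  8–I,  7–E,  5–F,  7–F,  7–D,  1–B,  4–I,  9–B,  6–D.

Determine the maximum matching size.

One maximum matching: 1–B, 2–H, 3–G, 4–A, 5–F, 6–D, 7–E, 8–I.
The set {1, 3, 9} has only 2 neighbours ({B, G}), so by Hall's theorem at most 8 of the 9 left vertices can be matched.

8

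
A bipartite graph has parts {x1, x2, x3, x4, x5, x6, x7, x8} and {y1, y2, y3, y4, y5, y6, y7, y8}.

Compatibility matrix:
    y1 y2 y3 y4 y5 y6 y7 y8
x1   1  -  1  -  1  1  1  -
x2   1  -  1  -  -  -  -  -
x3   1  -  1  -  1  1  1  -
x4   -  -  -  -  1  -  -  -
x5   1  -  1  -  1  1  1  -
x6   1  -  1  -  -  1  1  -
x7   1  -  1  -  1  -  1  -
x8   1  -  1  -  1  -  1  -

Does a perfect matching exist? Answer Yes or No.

The set {x1, x2, x3, x4, x5, x6, x7, x8} has only 5 neighbours ({y1, y3, y5, y6, y7}), so by Hall's theorem at most 5 of the 8 left vertices can be matched.
Hence no matching covers every left vertex.

No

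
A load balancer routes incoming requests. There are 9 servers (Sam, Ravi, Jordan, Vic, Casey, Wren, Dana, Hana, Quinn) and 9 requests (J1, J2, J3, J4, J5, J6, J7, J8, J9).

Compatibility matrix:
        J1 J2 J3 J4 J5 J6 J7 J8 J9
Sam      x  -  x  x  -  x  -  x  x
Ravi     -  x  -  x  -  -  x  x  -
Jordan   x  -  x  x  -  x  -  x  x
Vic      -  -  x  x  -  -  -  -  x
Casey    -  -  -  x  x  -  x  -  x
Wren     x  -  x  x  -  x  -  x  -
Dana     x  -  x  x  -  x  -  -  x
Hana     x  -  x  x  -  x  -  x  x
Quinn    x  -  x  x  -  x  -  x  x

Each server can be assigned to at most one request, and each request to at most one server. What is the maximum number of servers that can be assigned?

8

For example, pair Sam→J8, Ravi→J7, Jordan→J1, Vic→J4, Casey→J5, Wren→J3, Dana→J9, Hana→J6.
The set {Sam, Jordan, Vic, Wren, Dana, Hana, Quinn} has only 6 neighbours ({J1, J3, J4, J6, J8, J9}), so by Hall's theorem at most 8 of the 9 servers can be matched.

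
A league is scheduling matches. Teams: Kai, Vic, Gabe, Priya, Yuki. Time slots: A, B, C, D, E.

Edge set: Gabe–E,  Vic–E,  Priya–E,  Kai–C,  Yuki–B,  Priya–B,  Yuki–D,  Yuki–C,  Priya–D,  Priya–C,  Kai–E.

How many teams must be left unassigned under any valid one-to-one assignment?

1

One maximum matching: Kai–C, Vic–E, Priya–D, Yuki–B.
The set {Vic, Gabe} has only 1 neighbour ({E}), so by Hall's theorem at most 4 of the 5 teams can be matched.
That matches 4 of the 5, leaving 1 unmatched; no matching can do better.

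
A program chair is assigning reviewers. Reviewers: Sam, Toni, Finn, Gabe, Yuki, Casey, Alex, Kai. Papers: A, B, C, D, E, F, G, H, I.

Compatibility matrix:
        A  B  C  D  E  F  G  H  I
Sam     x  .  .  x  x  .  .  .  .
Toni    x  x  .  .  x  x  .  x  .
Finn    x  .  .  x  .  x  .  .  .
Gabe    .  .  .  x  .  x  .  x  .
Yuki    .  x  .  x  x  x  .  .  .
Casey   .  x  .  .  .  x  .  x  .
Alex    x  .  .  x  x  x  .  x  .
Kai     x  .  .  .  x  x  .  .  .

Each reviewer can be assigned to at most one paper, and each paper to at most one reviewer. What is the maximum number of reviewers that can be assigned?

6

A valid assignment of size 6: Sam-D, Toni-A, Finn-F, Gabe-H, Yuki-E, Casey-B.
The set {Sam, Toni, Finn, Gabe, Yuki, Casey, Alex, Kai} has only 6 neighbours ({A, B, D, E, F, H}), so by Hall's theorem at most 6 of the 8 reviewers can be matched.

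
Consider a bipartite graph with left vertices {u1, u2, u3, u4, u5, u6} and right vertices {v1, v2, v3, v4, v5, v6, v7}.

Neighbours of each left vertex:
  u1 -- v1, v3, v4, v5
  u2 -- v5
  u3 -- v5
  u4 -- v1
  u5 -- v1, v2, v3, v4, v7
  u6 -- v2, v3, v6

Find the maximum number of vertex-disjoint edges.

5

One maximum matching: u1-v4, u2-v5, u4-v1, u5-v3, u6-v2.
The set {u2, u3} has only 1 neighbour ({v5}), so by Hall's theorem at most 5 of the 6 left vertices can be matched.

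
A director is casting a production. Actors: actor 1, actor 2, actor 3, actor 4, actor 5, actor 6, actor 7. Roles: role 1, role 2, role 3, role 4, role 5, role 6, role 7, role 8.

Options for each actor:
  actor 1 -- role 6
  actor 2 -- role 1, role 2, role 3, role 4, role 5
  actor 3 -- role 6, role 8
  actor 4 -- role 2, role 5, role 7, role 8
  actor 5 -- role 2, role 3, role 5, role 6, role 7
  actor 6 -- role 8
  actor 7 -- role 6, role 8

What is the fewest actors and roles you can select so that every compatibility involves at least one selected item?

5

{actor 2, actor 4, actor 5, role 6, role 8} is a vertex cover of size 5: every edge has an endpoint in this set.
No smaller cover exists because actor 1–role 6, actor 2–role 1, actor 3–role 8, actor 4–role 5, actor 5–role 7 is a matching of size 5, and a cover must include an endpoint of each of these disjoint edges (König's theorem).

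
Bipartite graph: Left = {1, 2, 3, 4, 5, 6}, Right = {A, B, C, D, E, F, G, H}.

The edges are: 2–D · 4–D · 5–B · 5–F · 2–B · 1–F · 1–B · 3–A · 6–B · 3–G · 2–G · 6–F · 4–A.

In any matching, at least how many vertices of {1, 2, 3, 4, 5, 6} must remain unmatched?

For example, pair 1-F, 2-G, 3-A, 4-D, 5-B.
The set {1, 5, 6} has only 2 neighbours ({B, F}), so by Hall's theorem at most 5 of the 6 left vertices can be matched.
That matches 5 of the 6, leaving 1 unmatched; no matching can do better.

1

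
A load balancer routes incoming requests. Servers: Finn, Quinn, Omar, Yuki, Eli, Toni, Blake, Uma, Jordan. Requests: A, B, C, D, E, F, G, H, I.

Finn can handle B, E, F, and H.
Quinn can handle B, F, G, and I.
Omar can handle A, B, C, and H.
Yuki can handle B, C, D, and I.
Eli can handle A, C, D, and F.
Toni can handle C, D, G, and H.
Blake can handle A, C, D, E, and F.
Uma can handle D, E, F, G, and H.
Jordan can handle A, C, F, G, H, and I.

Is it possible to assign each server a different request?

Yes

For example, pair Finn–H, Quinn–I, Omar–B, Yuki–C, Eli–F, Toni–D, Blake–A, Uma–E, Jordan–G.
Every server is matched, so this is a perfect matching.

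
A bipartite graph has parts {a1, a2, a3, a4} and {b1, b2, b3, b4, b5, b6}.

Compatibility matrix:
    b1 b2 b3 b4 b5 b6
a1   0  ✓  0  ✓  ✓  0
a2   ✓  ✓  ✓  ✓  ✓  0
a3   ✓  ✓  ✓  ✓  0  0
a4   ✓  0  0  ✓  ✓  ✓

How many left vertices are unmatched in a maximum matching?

0

A valid assignment of size 4: a1–b4, a2–b1, a3–b3, a4–b5.
All 4 left vertices are matched, so no larger matching exists.
That matches 4 of the 4, leaving 0 unmatched; no matching can do better.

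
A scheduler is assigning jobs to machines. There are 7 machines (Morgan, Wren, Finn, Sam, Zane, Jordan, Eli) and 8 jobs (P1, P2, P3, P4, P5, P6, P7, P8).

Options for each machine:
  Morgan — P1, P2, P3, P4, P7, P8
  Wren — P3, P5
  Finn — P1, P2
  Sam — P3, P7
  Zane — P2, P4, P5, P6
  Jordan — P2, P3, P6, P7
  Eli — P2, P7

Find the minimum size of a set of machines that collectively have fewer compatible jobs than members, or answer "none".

A matching saturating every machine exists, for instance Morgan→P1, Wren→P5, Finn→P2, Sam→P3, Zane→P4, Jordan→P6, Eli→P7.
By Hall's marriage theorem, this means |N(S)| ≥ |S| for every subset S, so no violating subset exists.

none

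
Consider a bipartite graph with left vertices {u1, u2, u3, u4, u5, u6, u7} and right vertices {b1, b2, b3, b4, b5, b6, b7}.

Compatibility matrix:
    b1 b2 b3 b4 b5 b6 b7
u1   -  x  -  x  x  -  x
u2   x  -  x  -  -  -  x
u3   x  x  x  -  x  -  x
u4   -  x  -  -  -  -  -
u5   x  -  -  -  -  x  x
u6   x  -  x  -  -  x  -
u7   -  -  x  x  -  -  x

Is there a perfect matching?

One maximum matching: u1–b4, u2–b1, u3–b5, u4–b2, u5–b7, u6–b6, u7–b3.
Every left vertex is matched, so this is a perfect matching.

Yes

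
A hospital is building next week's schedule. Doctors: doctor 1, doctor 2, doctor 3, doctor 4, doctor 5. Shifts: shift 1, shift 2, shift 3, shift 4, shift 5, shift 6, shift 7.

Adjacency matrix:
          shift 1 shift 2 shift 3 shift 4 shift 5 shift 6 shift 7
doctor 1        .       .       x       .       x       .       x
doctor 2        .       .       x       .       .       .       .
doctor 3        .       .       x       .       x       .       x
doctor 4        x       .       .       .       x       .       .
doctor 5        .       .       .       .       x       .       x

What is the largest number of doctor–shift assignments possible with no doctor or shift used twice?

4

One maximum matching: doctor 1→shift 7, doctor 2→shift 3, doctor 3→shift 5, doctor 4→shift 1.
The set {doctor 1, doctor 2, doctor 3, doctor 5} has only 3 neighbours ({shift 3, shift 5, shift 7}), so by Hall's theorem at most 4 of the 5 doctors can be matched.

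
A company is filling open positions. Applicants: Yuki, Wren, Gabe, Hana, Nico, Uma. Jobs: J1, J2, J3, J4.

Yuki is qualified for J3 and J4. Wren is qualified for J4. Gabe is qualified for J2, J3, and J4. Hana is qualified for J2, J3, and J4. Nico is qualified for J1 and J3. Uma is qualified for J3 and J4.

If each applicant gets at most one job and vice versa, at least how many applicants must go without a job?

A valid assignment of size 4: Yuki-J3, Wren-J4, Gabe-J2, Nico-J1.
The set {Yuki, Wren, Gabe, Hana, Uma} has only 3 neighbours ({J2, J3, J4}), so by Hall's theorem at most 4 of the 6 applicants can be matched.
That matches 4 of the 6, leaving 2 unmatched; no matching can do better.

2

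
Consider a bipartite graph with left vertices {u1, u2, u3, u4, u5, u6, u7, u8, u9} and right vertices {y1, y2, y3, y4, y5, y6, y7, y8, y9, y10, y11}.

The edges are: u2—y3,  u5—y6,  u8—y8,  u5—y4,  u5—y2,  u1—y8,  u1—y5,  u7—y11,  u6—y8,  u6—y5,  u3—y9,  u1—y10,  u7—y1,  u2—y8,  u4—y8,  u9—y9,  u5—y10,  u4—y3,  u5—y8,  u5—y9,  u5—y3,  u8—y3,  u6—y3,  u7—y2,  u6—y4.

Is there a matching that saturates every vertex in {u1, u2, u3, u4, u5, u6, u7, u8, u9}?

No

The set {u2, u3, u4, u8, u9} has only 3 neighbours ({y3, y8, y9}), so by Hall's theorem at most 7 of the 9 left vertices can be matched.
Hence no matching covers every left vertex.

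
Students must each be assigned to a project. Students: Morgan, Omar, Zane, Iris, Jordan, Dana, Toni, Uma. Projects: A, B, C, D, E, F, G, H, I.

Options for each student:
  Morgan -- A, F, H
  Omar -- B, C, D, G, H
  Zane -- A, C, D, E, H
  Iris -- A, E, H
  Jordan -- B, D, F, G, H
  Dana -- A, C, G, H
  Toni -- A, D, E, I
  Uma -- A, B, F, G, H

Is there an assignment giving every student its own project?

Yes

One maximum matching: Morgan-F, Omar-B, Zane-A, Iris-E, Jordan-H, Dana-C, Toni-I, Uma-G.
Every student is matched, so this matching saturates all of them.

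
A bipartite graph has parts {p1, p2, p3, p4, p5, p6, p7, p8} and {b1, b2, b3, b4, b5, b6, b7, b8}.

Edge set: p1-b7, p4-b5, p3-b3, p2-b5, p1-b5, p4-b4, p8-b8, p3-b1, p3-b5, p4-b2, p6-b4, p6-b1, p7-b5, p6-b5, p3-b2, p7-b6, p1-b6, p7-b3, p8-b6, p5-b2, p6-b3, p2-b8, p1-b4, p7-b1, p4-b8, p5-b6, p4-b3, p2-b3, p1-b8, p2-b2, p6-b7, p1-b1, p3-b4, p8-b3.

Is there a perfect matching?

Yes

One maximum matching: p1–b7, p2–b8, p3–b1, p4–b5, p5–b2, p6–b4, p7–b6, p8–b3.
All 8 left vertices are covered.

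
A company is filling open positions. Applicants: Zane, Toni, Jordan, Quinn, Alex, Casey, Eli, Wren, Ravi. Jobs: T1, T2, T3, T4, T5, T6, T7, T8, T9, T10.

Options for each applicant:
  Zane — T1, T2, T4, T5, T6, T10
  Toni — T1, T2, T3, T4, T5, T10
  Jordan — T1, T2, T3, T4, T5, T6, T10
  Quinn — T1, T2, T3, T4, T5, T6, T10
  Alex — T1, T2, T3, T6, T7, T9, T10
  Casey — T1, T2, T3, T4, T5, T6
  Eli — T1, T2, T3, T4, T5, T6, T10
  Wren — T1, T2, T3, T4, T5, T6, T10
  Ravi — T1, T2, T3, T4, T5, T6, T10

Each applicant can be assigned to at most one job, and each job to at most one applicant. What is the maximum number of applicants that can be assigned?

8

For example, pair Zane→T1, Toni→T2, Jordan→T6, Quinn→T5, Alex→T7, Casey→T3, Eli→T4, Wren→T10.
The set {Zane, Toni, Jordan, Quinn, Casey, Eli, Wren, Ravi} has only 7 neighbours ({T1, T10, T2, T3, T4, T5, T6}), so by Hall's theorem at most 8 of the 9 applicants can be matched.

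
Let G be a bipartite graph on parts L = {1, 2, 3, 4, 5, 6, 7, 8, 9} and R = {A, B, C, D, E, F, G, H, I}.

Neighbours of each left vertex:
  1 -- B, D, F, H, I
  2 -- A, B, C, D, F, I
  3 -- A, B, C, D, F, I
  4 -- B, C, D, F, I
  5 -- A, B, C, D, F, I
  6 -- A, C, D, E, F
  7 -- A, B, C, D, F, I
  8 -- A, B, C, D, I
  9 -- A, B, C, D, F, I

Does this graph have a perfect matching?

The set {2, 3, 4, 5, 7, 8, 9} has only 6 neighbours ({A, B, C, D, F, I}), so by Hall's theorem at most 8 of the 9 left vertices can be matched.
Hence no matching covers every left vertex.

No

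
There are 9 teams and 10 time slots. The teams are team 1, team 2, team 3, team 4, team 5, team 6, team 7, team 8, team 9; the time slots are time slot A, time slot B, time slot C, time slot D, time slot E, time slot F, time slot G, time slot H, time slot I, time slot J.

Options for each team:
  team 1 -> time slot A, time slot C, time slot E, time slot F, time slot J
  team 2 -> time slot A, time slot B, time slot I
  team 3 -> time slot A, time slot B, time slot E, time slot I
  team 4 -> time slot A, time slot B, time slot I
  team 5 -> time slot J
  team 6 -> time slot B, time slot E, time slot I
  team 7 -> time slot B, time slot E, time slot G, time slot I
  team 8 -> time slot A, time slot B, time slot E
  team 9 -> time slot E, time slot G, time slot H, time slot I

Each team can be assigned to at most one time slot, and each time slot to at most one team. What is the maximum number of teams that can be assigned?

8

For example, pair team 1→time slot C, team 2→time slot A, team 3→time slot E, team 4→time slot B, team 5→time slot J, team 6→time slot I, team 7→time slot G, team 9→time slot H.
The set {team 2, team 3, team 4, team 6, team 8} has only 4 neighbours ({time slot A, time slot B, time slot E, time slot I}), so by Hall's theorem at most 8 of the 9 teams can be matched.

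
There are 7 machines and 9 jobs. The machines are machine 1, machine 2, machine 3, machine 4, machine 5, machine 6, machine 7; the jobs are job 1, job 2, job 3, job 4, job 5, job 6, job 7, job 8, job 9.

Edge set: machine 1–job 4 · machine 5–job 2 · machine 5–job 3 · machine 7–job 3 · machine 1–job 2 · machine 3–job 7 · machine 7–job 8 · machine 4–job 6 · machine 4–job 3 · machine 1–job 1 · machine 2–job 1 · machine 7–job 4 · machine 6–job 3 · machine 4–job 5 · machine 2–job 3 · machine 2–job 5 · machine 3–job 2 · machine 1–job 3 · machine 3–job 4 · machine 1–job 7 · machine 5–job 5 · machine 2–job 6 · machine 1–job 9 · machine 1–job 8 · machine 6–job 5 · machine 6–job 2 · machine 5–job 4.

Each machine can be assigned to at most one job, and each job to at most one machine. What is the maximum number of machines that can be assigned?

For example, pair machine 1–job 9, machine 2–job 1, machine 3–job 4, machine 4–job 6, machine 5–job 5, machine 6–job 2, machine 7–job 3.
This saturates every machine, so 7 is the maximum.

7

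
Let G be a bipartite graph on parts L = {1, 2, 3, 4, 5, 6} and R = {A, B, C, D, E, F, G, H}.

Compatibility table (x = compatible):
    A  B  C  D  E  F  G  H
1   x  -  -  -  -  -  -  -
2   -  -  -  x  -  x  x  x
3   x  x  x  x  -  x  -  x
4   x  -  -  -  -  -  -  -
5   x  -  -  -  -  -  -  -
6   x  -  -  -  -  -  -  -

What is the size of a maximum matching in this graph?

For example, pair 1→A, 2→F, 3→H.
The set {1, 4, 5, 6} has only 1 neighbour ({A}), so by Hall's theorem at most 3 of the 6 left vertices can be matched.

3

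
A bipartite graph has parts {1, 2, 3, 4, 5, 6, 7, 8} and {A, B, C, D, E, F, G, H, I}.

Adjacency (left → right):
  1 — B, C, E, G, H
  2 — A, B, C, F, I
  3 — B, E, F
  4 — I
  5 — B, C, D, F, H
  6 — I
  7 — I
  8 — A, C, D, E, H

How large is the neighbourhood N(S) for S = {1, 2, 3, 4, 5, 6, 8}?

The union of neighbours of {1, 2, 3, 4, 5, 6, 8} is {A, B, C, D, E, F, G, H, I}, which has 9 elements.
Since |N(S)| = 9 ≥ |S| = 7, Hall's condition holds for this subset.

9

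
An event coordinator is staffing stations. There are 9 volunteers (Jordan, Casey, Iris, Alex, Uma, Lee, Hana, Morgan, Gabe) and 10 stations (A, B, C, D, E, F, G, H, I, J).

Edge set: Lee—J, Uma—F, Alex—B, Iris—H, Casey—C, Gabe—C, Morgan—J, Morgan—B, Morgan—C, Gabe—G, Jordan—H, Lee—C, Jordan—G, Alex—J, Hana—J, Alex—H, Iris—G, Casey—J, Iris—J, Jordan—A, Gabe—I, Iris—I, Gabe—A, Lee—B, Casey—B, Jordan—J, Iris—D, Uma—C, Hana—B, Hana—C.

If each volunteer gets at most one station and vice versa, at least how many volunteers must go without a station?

For example, pair Jordan-G, Casey-C, Iris-D, Alex-H, Uma-F, Lee-J, Hana-B, Gabe-I.
The set {Casey, Lee, Hana, Morgan} has only 3 neighbours ({B, C, J}), so by Hall's theorem at most 8 of the 9 volunteers can be matched.
That matches 8 of the 9, leaving 1 unmatched; no matching can do better.

1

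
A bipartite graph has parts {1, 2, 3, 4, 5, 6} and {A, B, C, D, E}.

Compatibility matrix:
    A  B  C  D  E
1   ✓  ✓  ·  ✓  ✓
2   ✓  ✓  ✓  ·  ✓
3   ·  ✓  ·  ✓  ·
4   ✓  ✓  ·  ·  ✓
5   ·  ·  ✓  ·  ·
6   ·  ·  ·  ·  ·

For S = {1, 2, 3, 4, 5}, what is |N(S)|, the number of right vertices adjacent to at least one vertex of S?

The union of neighbours of {1, 2, 3, 4, 5} is {A, B, C, D, E}, which has 5 elements.
Since |N(S)| = 5 ≥ |S| = 5, Hall's condition holds for this subset.

5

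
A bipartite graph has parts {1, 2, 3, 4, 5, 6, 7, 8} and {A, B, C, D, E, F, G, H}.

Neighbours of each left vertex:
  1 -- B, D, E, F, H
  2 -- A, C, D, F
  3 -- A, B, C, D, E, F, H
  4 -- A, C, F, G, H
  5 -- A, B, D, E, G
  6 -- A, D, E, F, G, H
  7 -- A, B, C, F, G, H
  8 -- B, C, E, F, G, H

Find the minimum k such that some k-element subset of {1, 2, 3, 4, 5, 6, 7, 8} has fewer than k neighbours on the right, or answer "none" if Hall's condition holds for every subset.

none

A matching saturating every left vertex exists, for instance 1→F, 2→D, 3→H, 4→C, 5→B, 6→E, 7→A, 8→G.
By Hall's marriage theorem, this means |N(S)| ≥ |S| for every subset S, so no violating subset exists.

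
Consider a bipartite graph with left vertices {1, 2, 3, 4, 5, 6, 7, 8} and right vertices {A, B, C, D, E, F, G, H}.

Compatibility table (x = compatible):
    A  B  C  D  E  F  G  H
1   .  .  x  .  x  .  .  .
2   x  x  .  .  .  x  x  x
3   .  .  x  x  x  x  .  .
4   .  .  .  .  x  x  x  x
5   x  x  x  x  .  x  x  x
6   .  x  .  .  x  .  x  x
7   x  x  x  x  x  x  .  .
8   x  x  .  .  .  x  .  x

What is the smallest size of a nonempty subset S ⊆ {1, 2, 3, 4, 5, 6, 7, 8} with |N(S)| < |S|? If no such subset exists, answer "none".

none

A matching saturating every left vertex exists, for instance 1→C, 2→A, 3→D, 4→H, 5→G, 6→E, 7→F, 8→B.
By Hall's marriage theorem, this means |N(S)| ≥ |S| for every subset S, so no violating subset exists.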